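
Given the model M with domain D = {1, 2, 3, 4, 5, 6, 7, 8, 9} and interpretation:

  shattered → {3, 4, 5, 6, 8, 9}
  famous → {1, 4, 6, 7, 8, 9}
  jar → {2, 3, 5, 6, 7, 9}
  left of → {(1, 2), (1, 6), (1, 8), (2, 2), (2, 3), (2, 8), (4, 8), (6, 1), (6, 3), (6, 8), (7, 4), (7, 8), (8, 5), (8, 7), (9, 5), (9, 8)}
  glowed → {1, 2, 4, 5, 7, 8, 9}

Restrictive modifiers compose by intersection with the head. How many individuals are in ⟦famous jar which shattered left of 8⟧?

2

⟦which shattered⟧ = ⟦shattered⟧ = {3, 4, 5, 6, 8, 9}
⟦left of 8⟧ = {x : ⟨x, 8⟩ ∈ ⟦left of⟧} = {1, 2, 4, 6, 7, 9}
⟦jar⟧ = {2, 3, 5, 6, 7, 9}
… ∩ ⟦which shattered⟧ = {2, 3, 5, 6, 7, 9} ∩ {3, 4, 5, 6, 8, 9} = {3, 5, 6, 9}
… ∩ ⟦left of 8⟧ = {3, 5, 6, 9} ∩ {1, 2, 4, 6, 7, 9} = {6, 9}
… ∩ ⟦famous⟧ = {6, 9} ∩ {1, 4, 6, 7, 8, 9} = {6, 9}
⟦famous jar which shattered left of 8⟧ = {6, 9}, so the cardinality is 2.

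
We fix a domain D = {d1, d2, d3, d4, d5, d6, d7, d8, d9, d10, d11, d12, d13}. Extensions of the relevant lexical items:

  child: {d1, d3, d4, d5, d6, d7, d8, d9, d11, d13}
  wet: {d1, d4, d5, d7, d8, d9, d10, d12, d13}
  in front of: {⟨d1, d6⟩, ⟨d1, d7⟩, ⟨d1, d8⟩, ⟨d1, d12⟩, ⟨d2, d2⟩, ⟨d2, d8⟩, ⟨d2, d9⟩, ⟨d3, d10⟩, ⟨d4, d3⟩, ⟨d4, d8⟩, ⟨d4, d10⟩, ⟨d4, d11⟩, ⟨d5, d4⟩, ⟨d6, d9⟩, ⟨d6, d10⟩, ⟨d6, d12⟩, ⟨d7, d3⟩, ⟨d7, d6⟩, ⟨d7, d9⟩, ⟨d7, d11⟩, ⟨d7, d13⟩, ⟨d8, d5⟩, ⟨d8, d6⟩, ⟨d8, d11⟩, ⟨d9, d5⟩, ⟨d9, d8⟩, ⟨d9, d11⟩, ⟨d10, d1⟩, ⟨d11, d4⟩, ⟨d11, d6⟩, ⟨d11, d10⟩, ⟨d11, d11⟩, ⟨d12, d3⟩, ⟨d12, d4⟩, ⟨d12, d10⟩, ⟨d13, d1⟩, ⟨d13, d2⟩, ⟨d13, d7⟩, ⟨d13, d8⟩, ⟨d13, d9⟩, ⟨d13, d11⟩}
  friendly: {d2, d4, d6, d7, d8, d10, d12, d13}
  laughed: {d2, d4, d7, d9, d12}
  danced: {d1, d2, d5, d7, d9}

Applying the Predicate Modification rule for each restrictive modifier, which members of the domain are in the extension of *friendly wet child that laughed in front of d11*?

{d4, d7}

⟦that laughed⟧ = ⟦laughed⟧ = {d2, d4, d7, d9, d12}
⟦in front of d11⟧ = {x : ⟨x, d11⟩ ∈ ⟦in front of⟧} = {d4, d7, d8, d9, d11, d13}
⟦child⟧ = {d1, d3, d4, d5, d6, d7, d8, d9, d11, d13}
… ∩ ⟦that laughed⟧ = {d1, d3, d4, d5, d6, d7, d8, d9, d11, d13} ∩ {d2, d4, d7, d9, d12} = {d4, d7, d9}
… ∩ ⟦in front of d11⟧ = {d4, d7, d9} ∩ {d4, d7, d8, d9, d11, d13} = {d4, d7, d9}
… ∩ ⟦friendly⟧ = {d4, d7, d9} ∩ {d2, d4, d6, d7, d8, d10, d12, d13} = {d4, d7}
… ∩ ⟦wet⟧ = {d4, d7} ∩ {d1, d4, d5, d7, d8, d9, d10, d12, d13} = {d4, d7}
So ⟦friendly wet child that laughed in front of d11⟧ = {d4, d7}.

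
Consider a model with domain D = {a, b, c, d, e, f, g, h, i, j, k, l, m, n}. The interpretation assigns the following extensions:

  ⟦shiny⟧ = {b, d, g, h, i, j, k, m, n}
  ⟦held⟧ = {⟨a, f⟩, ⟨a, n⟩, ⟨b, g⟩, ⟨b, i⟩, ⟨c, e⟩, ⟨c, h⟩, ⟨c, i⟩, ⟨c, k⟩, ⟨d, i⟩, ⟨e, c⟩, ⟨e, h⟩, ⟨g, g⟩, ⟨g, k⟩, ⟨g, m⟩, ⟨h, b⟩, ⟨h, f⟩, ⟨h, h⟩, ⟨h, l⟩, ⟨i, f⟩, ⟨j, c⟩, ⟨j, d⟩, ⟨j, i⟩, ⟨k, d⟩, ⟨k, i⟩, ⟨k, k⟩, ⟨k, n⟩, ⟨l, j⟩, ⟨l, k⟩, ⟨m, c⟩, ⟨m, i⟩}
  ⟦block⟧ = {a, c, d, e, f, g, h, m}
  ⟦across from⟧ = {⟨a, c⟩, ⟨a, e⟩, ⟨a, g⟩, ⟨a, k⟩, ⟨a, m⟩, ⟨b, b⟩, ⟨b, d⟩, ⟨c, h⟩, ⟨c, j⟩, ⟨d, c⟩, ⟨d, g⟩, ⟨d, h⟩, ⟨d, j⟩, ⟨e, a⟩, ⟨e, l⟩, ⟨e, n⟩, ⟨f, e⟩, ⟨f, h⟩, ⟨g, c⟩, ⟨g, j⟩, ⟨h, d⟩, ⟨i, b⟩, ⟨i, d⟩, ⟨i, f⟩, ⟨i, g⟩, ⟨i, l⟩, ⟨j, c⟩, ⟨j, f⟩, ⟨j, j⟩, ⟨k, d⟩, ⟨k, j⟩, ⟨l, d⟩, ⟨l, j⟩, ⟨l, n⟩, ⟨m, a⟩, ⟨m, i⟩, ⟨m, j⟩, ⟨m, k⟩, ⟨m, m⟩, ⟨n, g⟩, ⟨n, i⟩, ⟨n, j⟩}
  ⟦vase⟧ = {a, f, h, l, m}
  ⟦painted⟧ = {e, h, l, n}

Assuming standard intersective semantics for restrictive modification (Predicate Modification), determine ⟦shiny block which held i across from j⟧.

{d, m}

⟦which held i⟧ = {x : ⟨x, i⟩ ∈ ⟦held⟧} = {b, c, d, j, k, m}
⟦across from j⟧ = {x : ⟨x, j⟩ ∈ ⟦across from⟧} = {c, d, g, j, k, l, m, n}
⟦block⟧ = {a, c, d, e, f, g, h, m}
… ∩ ⟦which held i⟧ = {a, c, d, e, f, g, h, m} ∩ {b, c, d, j, k, m} = {c, d, m}
… ∩ ⟦across from j⟧ = {c, d, m} ∩ {c, d, g, j, k, l, m, n} = {c, d, m}
… ∩ ⟦shiny⟧ = {c, d, m} ∩ {b, d, g, h, i, j, k, m, n} = {d, m}
So ⟦shiny block which held i across from j⟧ = {d, m}.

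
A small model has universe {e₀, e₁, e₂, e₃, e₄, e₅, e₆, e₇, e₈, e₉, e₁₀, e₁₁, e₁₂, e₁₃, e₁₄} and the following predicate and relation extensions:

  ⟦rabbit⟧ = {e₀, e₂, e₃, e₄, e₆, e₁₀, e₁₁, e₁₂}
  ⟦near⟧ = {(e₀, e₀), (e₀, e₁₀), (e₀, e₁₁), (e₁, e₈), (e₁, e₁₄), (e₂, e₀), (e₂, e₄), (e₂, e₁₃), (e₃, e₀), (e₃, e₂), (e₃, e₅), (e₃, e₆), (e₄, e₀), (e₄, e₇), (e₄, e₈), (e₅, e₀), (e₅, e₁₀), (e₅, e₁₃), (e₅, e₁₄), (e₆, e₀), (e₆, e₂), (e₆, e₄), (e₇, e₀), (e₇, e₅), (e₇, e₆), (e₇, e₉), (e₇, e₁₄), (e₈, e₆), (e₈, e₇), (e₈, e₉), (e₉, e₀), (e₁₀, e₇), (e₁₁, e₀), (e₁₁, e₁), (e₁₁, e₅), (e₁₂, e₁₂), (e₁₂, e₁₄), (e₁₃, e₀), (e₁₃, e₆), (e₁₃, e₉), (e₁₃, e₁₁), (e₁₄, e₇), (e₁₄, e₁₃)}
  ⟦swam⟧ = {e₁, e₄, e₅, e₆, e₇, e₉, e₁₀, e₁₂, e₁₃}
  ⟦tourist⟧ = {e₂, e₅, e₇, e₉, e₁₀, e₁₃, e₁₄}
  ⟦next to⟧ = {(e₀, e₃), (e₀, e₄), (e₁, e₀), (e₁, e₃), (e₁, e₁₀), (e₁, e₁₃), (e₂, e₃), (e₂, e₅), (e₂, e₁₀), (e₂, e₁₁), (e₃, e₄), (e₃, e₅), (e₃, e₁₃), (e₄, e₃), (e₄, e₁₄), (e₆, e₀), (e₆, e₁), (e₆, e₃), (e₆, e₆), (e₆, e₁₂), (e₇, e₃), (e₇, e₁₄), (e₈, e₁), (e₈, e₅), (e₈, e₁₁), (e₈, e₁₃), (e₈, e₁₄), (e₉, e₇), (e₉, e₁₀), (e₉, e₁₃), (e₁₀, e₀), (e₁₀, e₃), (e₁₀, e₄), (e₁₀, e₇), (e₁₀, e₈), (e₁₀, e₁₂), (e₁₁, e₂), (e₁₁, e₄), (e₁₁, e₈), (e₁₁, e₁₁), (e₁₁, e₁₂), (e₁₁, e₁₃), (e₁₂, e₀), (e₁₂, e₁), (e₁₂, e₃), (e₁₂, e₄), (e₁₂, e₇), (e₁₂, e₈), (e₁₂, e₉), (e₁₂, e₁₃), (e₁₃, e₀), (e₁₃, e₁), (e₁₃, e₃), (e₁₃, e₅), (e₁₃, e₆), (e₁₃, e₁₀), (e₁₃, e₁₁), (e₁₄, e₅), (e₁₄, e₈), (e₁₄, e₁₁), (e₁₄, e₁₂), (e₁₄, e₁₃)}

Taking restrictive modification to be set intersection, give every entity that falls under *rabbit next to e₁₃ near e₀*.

{e₃, e₁₁}

⟦next to e₁₃⟧ = {x : ⟨x, e₁₃⟩ ∈ ⟦next to⟧} = {e₁, e₃, e₈, e₉, e₁₁, e₁₂, e₁₄}
⟦near e₀⟧ = {x : ⟨x, e₀⟩ ∈ ⟦near⟧} = {e₀, e₂, e₃, e₄, e₅, e₆, e₇, e₉, e₁₁, e₁₃}
⟦rabbit⟧ = {e₀, e₂, e₃, e₄, e₆, e₁₀, e₁₁, e₁₂}
… ∩ ⟦next to e₁₃⟧ = {e₀, e₂, e₃, e₄, e₆, e₁₀, e₁₁, e₁₂} ∩ {e₁, e₃, e₈, e₉, e₁₁, e₁₂, e₁₄} = {e₃, e₁₁, e₁₂}
… ∩ ⟦near e₀⟧ = {e₃, e₁₁, e₁₂} ∩ {e₀, e₂, e₃, e₄, e₅, e₆, e₇, e₉, e₁₁, e₁₃} = {e₃, e₁₁}
So ⟦rabbit next to e₁₃ near e₀⟧ = {e₃, e₁₁}.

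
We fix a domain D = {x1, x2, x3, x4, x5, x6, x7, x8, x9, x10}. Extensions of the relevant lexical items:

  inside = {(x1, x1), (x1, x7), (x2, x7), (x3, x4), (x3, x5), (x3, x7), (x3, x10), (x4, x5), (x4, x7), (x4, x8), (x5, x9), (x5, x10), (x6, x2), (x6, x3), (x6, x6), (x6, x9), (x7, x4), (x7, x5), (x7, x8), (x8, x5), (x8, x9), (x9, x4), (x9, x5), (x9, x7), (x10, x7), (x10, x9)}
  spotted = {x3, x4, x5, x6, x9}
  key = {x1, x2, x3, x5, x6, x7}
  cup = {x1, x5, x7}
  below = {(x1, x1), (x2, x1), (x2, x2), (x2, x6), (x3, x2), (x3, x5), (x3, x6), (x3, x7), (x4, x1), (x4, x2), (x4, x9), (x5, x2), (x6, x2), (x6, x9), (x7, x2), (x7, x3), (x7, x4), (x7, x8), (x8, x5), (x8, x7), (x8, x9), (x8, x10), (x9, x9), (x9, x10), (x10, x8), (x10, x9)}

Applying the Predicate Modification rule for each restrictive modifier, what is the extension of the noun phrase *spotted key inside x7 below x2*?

⟦inside x7⟧ = {x : ⟨x, x7⟩ ∈ ⟦inside⟧} = {x1, x2, x3, x4, x9, x10}
⟦below x2⟧ = {x : ⟨x, x2⟩ ∈ ⟦below⟧} = {x2, x3, x4, x5, x6, x7}
⟦key⟧ = {x1, x2, x3, x5, x6, x7}
… ∩ ⟦inside x7⟧ = {x1, x2, x3, x5, x6, x7} ∩ {x1, x2, x3, x4, x9, x10} = {x1, x2, x3}
… ∩ ⟦below x2⟧ = {x1, x2, x3} ∩ {x2, x3, x4, x5, x6, x7} = {x2, x3}
… ∩ ⟦spotted⟧ = {x2, x3} ∩ {x3, x4, x5, x6, x9} = {x3}
So ⟦spotted key inside x7 below x2⟧ = {x3}.

{x3}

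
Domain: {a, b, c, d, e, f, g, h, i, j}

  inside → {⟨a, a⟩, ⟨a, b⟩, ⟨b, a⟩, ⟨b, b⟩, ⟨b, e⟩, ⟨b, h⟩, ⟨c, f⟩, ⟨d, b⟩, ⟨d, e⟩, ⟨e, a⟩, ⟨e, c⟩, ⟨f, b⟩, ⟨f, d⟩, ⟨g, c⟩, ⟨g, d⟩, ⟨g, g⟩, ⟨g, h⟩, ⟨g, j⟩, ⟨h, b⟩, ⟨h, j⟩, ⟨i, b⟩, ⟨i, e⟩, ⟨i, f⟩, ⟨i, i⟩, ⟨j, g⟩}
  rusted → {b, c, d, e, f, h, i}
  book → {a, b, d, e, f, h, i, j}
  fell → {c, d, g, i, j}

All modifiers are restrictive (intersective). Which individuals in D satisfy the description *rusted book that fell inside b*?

⟦that fell⟧ = ⟦fell⟧ = {c, d, g, i, j}
⟦inside b⟧ = {x : ⟨x, b⟩ ∈ ⟦inside⟧} = {a, b, d, f, h, i}
⟦book⟧ = {a, b, d, e, f, h, i, j}
… ∩ ⟦that fell⟧ = {a, b, d, e, f, h, i, j} ∩ {c, d, g, i, j} = {d, i, j}
… ∩ ⟦inside b⟧ = {d, i, j} ∩ {a, b, d, f, h, i} = {d, i}
… ∩ ⟦rusted⟧ = {d, i} ∩ {b, c, d, e, f, h, i} = {d, i}
So ⟦rusted book that fell inside b⟧ = {d, i}.

{d, i}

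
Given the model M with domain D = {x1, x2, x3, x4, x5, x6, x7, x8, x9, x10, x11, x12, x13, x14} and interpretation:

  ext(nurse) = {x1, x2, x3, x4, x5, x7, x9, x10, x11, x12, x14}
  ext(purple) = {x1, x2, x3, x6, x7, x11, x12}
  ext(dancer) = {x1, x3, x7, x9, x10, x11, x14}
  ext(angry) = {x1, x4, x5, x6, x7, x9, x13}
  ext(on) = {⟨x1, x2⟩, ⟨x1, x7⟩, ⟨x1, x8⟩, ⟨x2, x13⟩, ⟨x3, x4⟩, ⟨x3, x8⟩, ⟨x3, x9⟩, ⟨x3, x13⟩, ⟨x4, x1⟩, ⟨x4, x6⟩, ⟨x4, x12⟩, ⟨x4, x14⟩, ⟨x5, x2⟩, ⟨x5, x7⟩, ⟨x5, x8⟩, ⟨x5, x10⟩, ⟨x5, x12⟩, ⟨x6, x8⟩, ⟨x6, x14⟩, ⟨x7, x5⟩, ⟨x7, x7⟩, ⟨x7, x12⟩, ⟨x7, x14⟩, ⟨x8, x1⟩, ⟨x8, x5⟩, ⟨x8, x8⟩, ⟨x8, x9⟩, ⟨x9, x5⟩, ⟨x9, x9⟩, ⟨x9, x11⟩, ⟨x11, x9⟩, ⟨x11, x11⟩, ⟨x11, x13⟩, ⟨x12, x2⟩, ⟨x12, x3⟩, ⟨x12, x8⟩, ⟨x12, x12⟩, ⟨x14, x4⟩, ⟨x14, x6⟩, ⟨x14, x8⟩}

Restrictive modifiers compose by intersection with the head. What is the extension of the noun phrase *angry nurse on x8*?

{x1, x5}

⟦on x8⟧ = {x : ⟨x, x8⟩ ∈ ⟦on⟧} = {x1, x3, x5, x6, x8, x12, x14}
⟦nurse⟧ = {x1, x2, x3, x4, x5, x7, x9, x10, x11, x12, x14}
… ∩ ⟦on x8⟧ = {x1, x2, x3, x4, x5, x7, x9, x10, x11, x12, x14} ∩ {x1, x3, x5, x6, x8, x12, x14} = {x1, x3, x5, x12, x14}
… ∩ ⟦angry⟧ = {x1, x3, x5, x12, x14} ∩ {x1, x4, x5, x6, x7, x9, x13} = {x1, x5}
So ⟦angry nurse on x8⟧ = {x1, x5}.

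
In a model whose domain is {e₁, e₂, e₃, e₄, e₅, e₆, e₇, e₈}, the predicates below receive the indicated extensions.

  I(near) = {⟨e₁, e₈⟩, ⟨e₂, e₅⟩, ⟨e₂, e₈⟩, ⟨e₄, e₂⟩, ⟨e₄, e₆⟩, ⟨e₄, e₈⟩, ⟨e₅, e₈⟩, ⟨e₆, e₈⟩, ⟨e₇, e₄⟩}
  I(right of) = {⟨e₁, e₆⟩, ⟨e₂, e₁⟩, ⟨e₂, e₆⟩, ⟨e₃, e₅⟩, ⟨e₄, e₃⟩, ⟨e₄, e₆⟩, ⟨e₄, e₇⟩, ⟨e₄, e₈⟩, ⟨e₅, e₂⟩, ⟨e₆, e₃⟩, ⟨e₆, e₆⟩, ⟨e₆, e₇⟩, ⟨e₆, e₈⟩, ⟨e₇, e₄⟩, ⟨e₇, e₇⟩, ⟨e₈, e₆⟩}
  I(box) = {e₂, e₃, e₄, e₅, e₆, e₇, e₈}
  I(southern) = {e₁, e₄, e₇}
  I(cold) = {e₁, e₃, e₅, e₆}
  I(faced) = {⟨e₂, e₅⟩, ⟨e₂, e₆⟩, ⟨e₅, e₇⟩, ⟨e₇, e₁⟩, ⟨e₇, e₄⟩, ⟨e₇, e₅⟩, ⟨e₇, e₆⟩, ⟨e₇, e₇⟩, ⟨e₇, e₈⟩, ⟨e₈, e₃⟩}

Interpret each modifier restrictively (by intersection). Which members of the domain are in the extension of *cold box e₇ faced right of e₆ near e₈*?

⟦e₇ faced⟧ = {x : ⟨e₇, x⟩ ∈ ⟦faced⟧} = {e₁, e₄, e₅, e₆, e₇, e₈}
⟦right of e₆⟧ = {x : ⟨x, e₆⟩ ∈ ⟦right of⟧} = {e₁, e₂, e₄, e₆, e₈}
⟦near e₈⟧ = {x : ⟨x, e₈⟩ ∈ ⟦near⟧} = {e₁, e₂, e₄, e₅, e₆}
⟦box⟧ = {e₂, e₃, e₄, e₅, e₆, e₇, e₈}
… ∩ ⟦e₇ faced⟧ = {e₂, e₃, e₄, e₅, e₆, e₇, e₈} ∩ {e₁, e₄, e₅, e₆, e₇, e₈} = {e₄, e₅, e₆, e₇, e₈}
… ∩ ⟦right of e₆⟧ = {e₄, e₅, e₆, e₇, e₈} ∩ {e₁, e₂, e₄, e₆, e₈} = {e₄, e₆, e₈}
… ∩ ⟦near e₈⟧ = {e₄, e₆, e₈} ∩ {e₁, e₂, e₄, e₅, e₆} = {e₄, e₆}
… ∩ ⟦cold⟧ = {e₄, e₆} ∩ {e₁, e₃, e₅, e₆} = {e₆}
So ⟦cold box e₇ faced right of e₆ near e₈⟧ = {e₆}.

{e₆}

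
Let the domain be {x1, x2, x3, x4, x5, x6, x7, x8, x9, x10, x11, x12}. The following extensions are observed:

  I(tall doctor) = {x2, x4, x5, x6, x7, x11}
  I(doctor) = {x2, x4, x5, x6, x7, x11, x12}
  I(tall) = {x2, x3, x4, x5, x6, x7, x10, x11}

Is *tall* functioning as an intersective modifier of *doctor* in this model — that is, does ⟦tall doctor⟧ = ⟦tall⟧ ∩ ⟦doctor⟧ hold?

⟦tall⟧ ∩ ⟦doctor⟧ = {x2, x3, x4, x5, x6, x7, x10, x11} ∩ {x2, x4, x5, x6, x7, x11, x12} = {x2, x4, x5, x6, x7, x11}
Observed ⟦tall doctor⟧ = {x2, x4, x5, x6, x7, x11}.
These coincide, so the modifier is intersective here.

yes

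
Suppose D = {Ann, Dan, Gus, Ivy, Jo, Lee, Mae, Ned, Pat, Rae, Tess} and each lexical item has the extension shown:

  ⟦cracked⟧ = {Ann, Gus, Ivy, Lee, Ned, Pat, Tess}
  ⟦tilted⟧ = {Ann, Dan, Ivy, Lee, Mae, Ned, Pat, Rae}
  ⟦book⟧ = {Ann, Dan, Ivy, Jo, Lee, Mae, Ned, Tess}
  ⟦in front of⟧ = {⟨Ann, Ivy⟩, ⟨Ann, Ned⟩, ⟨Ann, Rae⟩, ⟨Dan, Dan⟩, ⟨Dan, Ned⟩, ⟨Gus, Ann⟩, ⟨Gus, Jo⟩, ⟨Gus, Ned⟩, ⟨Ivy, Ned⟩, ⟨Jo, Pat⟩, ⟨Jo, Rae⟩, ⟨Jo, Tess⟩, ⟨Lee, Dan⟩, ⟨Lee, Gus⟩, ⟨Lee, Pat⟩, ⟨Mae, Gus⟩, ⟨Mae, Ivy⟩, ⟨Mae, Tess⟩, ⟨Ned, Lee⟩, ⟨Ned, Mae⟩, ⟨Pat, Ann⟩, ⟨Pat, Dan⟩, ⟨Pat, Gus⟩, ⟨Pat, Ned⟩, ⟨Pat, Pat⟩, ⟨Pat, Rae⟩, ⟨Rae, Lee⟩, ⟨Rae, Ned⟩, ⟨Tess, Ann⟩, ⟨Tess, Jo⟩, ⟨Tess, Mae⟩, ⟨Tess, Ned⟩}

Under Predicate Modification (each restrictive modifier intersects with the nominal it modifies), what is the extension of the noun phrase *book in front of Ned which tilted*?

⟦in front of Ned⟧ = {x : ⟨x, Ned⟩ ∈ ⟦in front of⟧} = {Ann, Dan, Gus, Ivy, Pat, Rae, Tess}
⟦which tilted⟧ = ⟦tilted⟧ = {Ann, Dan, Ivy, Lee, Mae, Ned, Pat, Rae}
⟦book⟧ = {Ann, Dan, Ivy, Jo, Lee, Mae, Ned, Tess}
… ∩ ⟦in front of Ned⟧ = {Ann, Dan, Ivy, Jo, Lee, Mae, Ned, Tess} ∩ {Ann, Dan, Gus, Ivy, Pat, Rae, Tess} = {Ann, Dan, Ivy, Tess}
… ∩ ⟦which tilted⟧ = {Ann, Dan, Ivy, Tess} ∩ {Ann, Dan, Ivy, Lee, Mae, Ned, Pat, Rae} = {Ann, Dan, Ivy}
So ⟦book in front of Ned which tilted⟧ = {Ann, Dan, Ivy}.

{Ann, Dan, Ivy}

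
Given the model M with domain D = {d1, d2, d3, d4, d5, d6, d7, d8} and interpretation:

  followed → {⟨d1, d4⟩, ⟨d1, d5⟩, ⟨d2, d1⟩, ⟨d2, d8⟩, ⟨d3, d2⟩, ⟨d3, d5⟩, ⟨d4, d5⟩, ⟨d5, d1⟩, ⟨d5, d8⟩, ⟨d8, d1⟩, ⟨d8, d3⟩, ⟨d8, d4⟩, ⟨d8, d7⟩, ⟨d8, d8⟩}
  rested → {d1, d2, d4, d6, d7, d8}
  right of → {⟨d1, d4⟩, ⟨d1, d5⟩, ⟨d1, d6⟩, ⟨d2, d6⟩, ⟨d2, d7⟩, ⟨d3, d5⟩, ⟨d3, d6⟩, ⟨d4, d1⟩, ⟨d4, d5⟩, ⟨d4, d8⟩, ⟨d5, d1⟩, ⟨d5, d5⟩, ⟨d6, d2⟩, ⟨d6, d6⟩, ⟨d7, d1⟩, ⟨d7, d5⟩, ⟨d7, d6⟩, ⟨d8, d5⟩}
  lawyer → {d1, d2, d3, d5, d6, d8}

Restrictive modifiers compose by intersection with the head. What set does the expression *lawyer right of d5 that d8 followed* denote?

⟦right of d5⟧ = {x : ⟨x, d5⟩ ∈ ⟦right of⟧} = {d1, d3, d4, d5, d7, d8}
⟦that d8 followed⟧ = {x : ⟨d8, x⟩ ∈ ⟦followed⟧} = {d1, d3, d4, d7, d8}
⟦lawyer⟧ = {d1, d2, d3, d5, d6, d8}
… ∩ ⟦right of d5⟧ = {d1, d2, d3, d5, d6, d8} ∩ {d1, d3, d4, d5, d7, d8} = {d1, d3, d5, d8}
… ∩ ⟦that d8 followed⟧ = {d1, d3, d5, d8} ∩ {d1, d3, d4, d7, d8} = {d1, d3, d8}
So ⟦lawyer right of d5 that d8 followed⟧ = {d1, d3, d8}.

{d1, d3, d8}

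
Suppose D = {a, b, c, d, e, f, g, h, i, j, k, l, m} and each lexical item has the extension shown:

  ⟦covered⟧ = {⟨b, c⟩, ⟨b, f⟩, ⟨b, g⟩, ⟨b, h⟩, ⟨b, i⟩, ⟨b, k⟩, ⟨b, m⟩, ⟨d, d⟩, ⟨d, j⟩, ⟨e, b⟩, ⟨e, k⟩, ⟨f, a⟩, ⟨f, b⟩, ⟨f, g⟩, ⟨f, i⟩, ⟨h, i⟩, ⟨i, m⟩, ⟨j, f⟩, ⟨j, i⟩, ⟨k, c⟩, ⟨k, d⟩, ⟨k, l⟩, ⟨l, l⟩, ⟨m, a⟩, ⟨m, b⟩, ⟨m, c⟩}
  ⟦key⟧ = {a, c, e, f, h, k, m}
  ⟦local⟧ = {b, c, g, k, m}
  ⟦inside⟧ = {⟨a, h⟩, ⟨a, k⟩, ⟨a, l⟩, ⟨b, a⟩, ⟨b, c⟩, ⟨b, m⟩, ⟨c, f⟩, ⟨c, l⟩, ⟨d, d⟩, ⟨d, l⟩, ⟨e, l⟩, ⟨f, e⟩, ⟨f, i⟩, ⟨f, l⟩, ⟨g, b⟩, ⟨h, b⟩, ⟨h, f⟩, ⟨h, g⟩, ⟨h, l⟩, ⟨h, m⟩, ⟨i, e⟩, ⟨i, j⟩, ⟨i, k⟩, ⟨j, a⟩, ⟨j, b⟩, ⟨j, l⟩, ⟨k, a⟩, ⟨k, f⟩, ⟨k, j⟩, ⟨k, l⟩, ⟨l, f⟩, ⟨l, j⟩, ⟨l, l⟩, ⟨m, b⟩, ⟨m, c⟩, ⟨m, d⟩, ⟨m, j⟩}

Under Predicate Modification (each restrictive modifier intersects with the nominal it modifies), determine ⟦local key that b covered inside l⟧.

⟦that b covered⟧ = {x : ⟨b, x⟩ ∈ ⟦covered⟧} = {c, f, g, h, i, k, m}
⟦inside l⟧ = {x : ⟨x, l⟩ ∈ ⟦inside⟧} = {a, c, d, e, f, h, j, k, l}
⟦key⟧ = {a, c, e, f, h, k, m}
… ∩ ⟦that b covered⟧ = {a, c, e, f, h, k, m} ∩ {c, f, g, h, i, k, m} = {c, f, h, k, m}
… ∩ ⟦inside l⟧ = {c, f, h, k, m} ∩ {a, c, d, e, f, h, j, k, l} = {c, f, h, k}
… ∩ ⟦local⟧ = {c, f, h, k} ∩ {b, c, g, k, m} = {c, k}
So ⟦local key that b covered inside l⟧ = {c, k}.

{c, k}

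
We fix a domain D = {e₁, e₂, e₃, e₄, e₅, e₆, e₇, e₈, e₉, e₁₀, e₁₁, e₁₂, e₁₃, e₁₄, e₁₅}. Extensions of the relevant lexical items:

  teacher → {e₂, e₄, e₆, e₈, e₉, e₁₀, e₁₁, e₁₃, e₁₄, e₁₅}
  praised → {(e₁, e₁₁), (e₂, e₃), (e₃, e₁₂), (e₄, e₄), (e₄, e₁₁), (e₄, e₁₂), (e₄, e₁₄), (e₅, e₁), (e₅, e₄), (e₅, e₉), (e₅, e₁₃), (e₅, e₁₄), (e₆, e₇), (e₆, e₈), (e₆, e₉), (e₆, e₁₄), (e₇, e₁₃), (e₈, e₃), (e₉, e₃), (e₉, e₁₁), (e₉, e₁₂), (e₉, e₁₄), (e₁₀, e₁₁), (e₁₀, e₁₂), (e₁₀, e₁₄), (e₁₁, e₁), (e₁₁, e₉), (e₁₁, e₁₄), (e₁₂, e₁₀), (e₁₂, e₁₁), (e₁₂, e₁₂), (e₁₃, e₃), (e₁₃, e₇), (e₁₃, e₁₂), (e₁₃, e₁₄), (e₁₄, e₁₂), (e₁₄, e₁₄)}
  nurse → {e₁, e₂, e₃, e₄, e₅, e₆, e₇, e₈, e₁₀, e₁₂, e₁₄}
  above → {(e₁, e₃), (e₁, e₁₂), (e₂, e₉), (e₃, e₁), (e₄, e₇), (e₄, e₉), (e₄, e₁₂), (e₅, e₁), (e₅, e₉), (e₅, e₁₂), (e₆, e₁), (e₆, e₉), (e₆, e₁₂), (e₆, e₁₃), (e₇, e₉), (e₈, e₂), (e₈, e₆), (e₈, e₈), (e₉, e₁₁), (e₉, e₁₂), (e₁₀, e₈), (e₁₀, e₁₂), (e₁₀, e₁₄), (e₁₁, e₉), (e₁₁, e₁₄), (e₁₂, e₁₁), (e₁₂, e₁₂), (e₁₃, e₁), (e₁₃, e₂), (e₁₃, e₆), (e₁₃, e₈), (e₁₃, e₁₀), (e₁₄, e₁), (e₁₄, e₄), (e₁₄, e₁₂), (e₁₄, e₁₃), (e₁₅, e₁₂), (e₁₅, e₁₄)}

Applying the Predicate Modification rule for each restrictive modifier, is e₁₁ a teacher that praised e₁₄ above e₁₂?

no

⟦that praised e₁₄⟧ = {x : ⟨x, e₁₄⟩ ∈ ⟦praised⟧} = {e₄, e₅, e₆, e₉, e₁₀, e₁₁, e₁₃, e₁₄}
⟦above e₁₂⟧ = {x : ⟨x, e₁₂⟩ ∈ ⟦above⟧} = {e₁, e₄, e₅, e₆, e₉, e₁₀, e₁₂, e₁₄, e₁₅}
⟦teacher⟧ = {e₂, e₄, e₆, e₈, e₉, e₁₀, e₁₁, e₁₃, e₁₄, e₁₅}
… ∩ ⟦that praised e₁₄⟧ = {e₂, e₄, e₆, e₈, e₉, e₁₀, e₁₁, e₁₃, e₁₄, e₁₅} ∩ {e₄, e₅, e₆, e₉, e₁₀, e₁₁, e₁₃, e₁₄} = {e₄, e₆, e₉, e₁₀, e₁₁, e₁₃, e₁₄}
… ∩ ⟦above e₁₂⟧ = {e₄, e₆, e₉, e₁₀, e₁₁, e₁₃, e₁₄} ∩ {e₁, e₄, e₅, e₆, e₉, e₁₀, e₁₂, e₁₄, e₁₅} = {e₄, e₆, e₉, e₁₀, e₁₄}
⟦teacher that praised e₁₄ above e₁₂⟧ = {e₄, e₆, e₉, e₁₀, e₁₄}; e₁₁ ∉ this set.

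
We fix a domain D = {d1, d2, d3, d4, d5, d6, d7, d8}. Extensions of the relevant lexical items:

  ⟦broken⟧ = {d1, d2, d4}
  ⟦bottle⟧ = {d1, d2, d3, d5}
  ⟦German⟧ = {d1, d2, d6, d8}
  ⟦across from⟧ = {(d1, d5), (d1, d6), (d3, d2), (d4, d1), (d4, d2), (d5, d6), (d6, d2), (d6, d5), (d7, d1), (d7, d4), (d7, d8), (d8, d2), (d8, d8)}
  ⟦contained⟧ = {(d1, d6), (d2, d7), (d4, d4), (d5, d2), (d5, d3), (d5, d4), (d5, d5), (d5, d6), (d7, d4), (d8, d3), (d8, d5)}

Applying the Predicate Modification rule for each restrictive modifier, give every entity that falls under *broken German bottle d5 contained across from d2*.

⟦d5 contained⟧ = {x : ⟨d5, x⟩ ∈ ⟦contained⟧} = {d2, d3, d4, d5, d6}
⟦across from d2⟧ = {x : ⟨x, d2⟩ ∈ ⟦across from⟧} = {d3, d4, d6, d8}
⟦bottle⟧ = {d1, d2, d3, d5}
… ∩ ⟦d5 contained⟧ = {d1, d2, d3, d5} ∩ {d2, d3, d4, d5, d6} = {d2, d3, d5}
… ∩ ⟦across from d2⟧ = {d2, d3, d5} ∩ {d3, d4, d6, d8} = {d3}
… ∩ ⟦broken⟧ = {d3} ∩ {d1, d2, d4} = ∅
… ∩ ⟦German⟧ = ∅ ∩ {d1, d2, d6, d8} = ∅
So ⟦broken German bottle d5 contained across from d2⟧ = { }.

{ }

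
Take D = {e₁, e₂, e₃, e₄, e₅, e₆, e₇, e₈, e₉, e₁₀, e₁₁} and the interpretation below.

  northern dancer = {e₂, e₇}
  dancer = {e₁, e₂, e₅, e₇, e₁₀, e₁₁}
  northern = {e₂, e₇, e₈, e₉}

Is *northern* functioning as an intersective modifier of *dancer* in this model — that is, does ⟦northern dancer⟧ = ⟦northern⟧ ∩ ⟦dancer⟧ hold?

yes

⟦northern⟧ ∩ ⟦dancer⟧ = {e₂, e₇, e₈, e₉} ∩ {e₁, e₂, e₅, e₇, e₁₀, e₁₁} = {e₂, e₇}
Observed ⟦northern dancer⟧ = {e₂, e₇}.
These coincide, so the modifier is intersective here.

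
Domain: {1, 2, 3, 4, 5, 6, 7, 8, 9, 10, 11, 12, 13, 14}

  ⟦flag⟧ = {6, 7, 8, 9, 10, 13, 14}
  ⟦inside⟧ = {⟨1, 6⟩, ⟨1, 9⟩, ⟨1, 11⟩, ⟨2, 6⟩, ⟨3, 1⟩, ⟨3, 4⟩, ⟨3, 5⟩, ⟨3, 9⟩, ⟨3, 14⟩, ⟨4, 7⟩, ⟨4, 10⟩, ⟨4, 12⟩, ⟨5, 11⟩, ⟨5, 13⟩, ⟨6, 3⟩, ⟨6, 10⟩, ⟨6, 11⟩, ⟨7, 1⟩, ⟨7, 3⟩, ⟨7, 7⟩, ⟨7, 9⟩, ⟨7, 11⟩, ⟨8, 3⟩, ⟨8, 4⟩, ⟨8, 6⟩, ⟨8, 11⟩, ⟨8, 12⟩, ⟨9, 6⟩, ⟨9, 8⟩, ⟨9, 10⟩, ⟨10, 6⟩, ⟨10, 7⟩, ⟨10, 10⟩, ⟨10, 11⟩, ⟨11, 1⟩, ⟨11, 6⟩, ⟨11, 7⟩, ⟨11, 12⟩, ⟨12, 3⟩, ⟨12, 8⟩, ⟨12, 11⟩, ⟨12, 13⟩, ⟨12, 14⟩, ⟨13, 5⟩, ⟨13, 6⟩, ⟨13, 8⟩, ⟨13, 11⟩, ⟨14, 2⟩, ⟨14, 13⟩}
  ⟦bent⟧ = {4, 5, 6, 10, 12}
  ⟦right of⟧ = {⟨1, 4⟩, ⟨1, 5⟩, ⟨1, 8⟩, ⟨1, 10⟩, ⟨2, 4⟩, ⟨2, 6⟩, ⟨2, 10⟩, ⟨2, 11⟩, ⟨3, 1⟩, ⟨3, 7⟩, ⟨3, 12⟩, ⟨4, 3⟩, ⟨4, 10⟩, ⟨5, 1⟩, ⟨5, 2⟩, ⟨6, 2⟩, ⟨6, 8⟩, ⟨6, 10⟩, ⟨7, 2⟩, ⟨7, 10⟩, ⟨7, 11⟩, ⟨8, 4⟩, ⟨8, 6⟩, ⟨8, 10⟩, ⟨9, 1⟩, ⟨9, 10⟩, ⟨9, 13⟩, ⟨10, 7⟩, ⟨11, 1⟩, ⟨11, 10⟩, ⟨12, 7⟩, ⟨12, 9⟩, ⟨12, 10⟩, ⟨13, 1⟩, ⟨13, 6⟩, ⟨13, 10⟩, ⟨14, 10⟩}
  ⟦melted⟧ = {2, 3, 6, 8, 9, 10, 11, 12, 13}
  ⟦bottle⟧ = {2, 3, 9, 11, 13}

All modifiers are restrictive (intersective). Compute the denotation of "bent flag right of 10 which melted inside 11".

⟦right of 10⟧ = {x : ⟨x, 10⟩ ∈ ⟦right of⟧} = {1, 2, 4, 6, 7, 8, 9, 11, 12, 13, 14}
⟦which melted⟧ = ⟦melted⟧ = {2, 3, 6, 8, 9, 10, 11, 12, 13}
⟦inside 11⟧ = {x : ⟨x, 11⟩ ∈ ⟦inside⟧} = {1, 5, 6, 7, 8, 10, 12, 13}
⟦flag⟧ = {6, 7, 8, 9, 10, 13, 14}
… ∩ ⟦right of 10⟧ = {6, 7, 8, 9, 10, 13, 14} ∩ {1, 2, 4, 6, 7, 8, 9, 11, 12, 13, 14} = {6, 7, 8, 9, 13, 14}
… ∩ ⟦which melted⟧ = {6, 7, 8, 9, 13, 14} ∩ {2, 3, 6, 8, 9, 10, 11, 12, 13} = {6, 8, 9, 13}
… ∩ ⟦inside 11⟧ = {6, 8, 9, 13} ∩ {1, 5, 6, 7, 8, 10, 12, 13} = {6, 8, 13}
… ∩ ⟦bent⟧ = {6, 8, 13} ∩ {4, 5, 6, 10, 12} = {6}
So ⟦bent flag right of 10 which melted inside 11⟧ = {6}.

{6}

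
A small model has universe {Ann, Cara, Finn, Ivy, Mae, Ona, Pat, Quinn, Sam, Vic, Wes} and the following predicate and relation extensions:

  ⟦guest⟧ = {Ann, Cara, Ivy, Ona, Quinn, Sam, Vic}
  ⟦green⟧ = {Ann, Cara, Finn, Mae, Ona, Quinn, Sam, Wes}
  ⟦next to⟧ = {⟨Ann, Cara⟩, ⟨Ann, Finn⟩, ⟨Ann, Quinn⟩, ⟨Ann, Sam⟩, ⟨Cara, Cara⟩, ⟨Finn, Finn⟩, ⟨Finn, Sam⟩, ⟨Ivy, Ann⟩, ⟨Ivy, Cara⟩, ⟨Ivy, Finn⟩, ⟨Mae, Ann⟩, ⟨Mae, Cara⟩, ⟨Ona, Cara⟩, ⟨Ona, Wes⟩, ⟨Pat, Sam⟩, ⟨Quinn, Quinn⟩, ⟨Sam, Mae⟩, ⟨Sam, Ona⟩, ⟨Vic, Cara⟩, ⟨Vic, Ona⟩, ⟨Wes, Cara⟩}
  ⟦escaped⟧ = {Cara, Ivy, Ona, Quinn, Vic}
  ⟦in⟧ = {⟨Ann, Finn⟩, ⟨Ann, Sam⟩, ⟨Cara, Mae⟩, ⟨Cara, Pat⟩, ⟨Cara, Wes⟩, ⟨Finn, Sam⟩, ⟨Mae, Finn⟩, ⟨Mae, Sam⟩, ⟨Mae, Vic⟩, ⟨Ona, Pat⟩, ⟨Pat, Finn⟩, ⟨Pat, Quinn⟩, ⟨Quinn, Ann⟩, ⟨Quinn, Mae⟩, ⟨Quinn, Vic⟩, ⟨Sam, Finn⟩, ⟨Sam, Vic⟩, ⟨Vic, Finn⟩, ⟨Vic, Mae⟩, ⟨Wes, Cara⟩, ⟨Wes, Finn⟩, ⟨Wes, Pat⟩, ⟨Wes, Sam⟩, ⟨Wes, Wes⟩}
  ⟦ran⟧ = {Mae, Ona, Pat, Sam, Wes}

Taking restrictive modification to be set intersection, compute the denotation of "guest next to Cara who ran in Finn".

⟦next to Cara⟧ = {x : ⟨x, Cara⟩ ∈ ⟦next to⟧} = {Ann, Cara, Ivy, Mae, Ona, Vic, Wes}
⟦who ran⟧ = ⟦ran⟧ = {Mae, Ona, Pat, Sam, Wes}
⟦in Finn⟧ = {x : ⟨x, Finn⟩ ∈ ⟦in⟧} = {Ann, Mae, Pat, Sam, Vic, Wes}
⟦guest⟧ = {Ann, Cara, Ivy, Ona, Quinn, Sam, Vic}
… ∩ ⟦next to Cara⟧ = {Ann, Cara, Ivy, Ona, Quinn, Sam, Vic} ∩ {Ann, Cara, Ivy, Mae, Ona, Vic, Wes} = {Ann, Cara, Ivy, Ona, Vic}
… ∩ ⟦who ran⟧ = {Ann, Cara, Ivy, Ona, Vic} ∩ {Mae, Ona, Pat, Sam, Wes} = {Ona}
… ∩ ⟦in Finn⟧ = {Ona} ∩ {Ann, Mae, Pat, Sam, Vic, Wes} = ∅
So ⟦guest next to Cara who ran in Finn⟧ = {}.

{}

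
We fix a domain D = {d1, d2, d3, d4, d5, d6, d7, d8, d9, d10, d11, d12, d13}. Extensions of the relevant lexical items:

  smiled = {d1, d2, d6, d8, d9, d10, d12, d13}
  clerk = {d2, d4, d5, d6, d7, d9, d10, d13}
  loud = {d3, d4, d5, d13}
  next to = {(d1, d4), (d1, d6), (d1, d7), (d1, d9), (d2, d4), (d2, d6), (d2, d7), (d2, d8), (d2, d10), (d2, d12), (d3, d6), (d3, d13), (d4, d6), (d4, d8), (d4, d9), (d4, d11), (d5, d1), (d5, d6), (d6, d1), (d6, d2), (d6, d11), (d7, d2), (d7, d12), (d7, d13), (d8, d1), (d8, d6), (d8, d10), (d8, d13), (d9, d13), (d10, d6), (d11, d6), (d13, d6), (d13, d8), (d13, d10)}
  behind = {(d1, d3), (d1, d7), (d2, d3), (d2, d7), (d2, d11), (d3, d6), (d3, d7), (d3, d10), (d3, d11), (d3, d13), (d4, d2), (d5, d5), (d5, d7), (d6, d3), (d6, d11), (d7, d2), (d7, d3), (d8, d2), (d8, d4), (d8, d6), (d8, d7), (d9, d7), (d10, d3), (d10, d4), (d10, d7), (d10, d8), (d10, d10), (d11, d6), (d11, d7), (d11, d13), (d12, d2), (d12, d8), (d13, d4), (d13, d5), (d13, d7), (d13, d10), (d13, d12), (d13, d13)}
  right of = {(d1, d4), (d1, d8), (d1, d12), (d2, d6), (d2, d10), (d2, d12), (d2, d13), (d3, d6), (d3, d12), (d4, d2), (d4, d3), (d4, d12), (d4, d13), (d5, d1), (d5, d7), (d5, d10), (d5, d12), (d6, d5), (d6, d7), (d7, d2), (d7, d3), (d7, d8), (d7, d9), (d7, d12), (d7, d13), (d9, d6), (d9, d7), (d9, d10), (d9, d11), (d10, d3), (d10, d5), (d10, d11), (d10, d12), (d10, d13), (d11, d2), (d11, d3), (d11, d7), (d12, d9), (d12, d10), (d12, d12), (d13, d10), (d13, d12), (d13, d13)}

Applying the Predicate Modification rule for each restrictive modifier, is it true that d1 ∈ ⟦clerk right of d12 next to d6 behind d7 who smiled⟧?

⟦right of d12⟧ = {x : ⟨x, d12⟩ ∈ ⟦right of⟧} = {d1, d2, d3, d4, d5, d7, d10, d12, d13}
⟦next to d6⟧ = {x : ⟨x, d6⟩ ∈ ⟦next to⟧} = {d1, d2, d3, d4, d5, d8, d10, d11, d13}
⟦behind d7⟧ = {x : ⟨x, d7⟩ ∈ ⟦behind⟧} = {d1, d2, d3, d5, d8, d9, d10, d11, d13}
⟦who smiled⟧ = ⟦smiled⟧ = {d1, d2, d6, d8, d9, d10, d12, d13}
⟦clerk⟧ = {d2, d4, d5, d6, d7, d9, d10, d13}
… ∩ ⟦right of d12⟧ = {d2, d4, d5, d6, d7, d9, d10, d13} ∩ {d1, d2, d3, d4, d5, d7, d10, d12, d13} = {d2, d4, d5, d7, d10, d13}
… ∩ ⟦next to d6⟧ = {d2, d4, d5, d7, d10, d13} ∩ {d1, d2, d3, d4, d5, d8, d10, d11, d13} = {d2, d4, d5, d10, d13}
… ∩ ⟦behind d7⟧ = {d2, d4, d5, d10, d13} ∩ {d1, d2, d3, d5, d8, d9, d10, d11, d13} = {d2, d5, d10, d13}
… ∩ ⟦who smiled⟧ = {d2, d5, d10, d13} ∩ {d1, d2, d6, d8, d9, d10, d12, d13} = {d2, d10, d13}
⟦clerk right of d12 next to d6 behind d7 who smiled⟧ = {d2, d10, d13}; d1 ∉ this set.

no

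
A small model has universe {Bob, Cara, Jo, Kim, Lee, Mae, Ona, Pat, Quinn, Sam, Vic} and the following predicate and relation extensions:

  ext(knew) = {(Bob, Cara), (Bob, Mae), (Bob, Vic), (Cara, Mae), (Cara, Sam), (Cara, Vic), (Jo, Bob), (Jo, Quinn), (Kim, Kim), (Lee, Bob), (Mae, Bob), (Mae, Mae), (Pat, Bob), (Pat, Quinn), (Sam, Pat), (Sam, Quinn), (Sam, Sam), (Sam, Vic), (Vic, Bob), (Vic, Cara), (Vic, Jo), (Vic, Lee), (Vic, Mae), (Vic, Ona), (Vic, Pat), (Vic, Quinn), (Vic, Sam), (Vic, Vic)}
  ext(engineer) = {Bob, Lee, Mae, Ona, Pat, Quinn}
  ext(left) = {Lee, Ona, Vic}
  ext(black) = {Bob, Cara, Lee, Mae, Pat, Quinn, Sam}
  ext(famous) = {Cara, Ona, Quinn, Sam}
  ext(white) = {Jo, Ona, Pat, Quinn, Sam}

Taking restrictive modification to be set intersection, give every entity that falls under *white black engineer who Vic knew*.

⟦who Vic knew⟧ = {x : ⟨Vic, x⟩ ∈ ⟦knew⟧} = {Bob, Cara, Jo, Lee, Mae, Ona, Pat, Quinn, Sam, Vic}
⟦engineer⟧ = {Bob, Lee, Mae, Ona, Pat, Quinn}
… ∩ ⟦who Vic knew⟧ = {Bob, Lee, Mae, Ona, Pat, Quinn} ∩ {Bob, Cara, Jo, Lee, Mae, Ona, Pat, Quinn, Sam, Vic} = {Bob, Lee, Mae, Ona, Pat, Quinn}
… ∩ ⟦white⟧ = {Bob, Lee, Mae, Ona, Pat, Quinn} ∩ {Jo, Ona, Pat, Quinn, Sam} = {Ona, Pat, Quinn}
… ∩ ⟦black⟧ = {Ona, Pat, Quinn} ∩ {Bob, Cara, Lee, Mae, Pat, Quinn, Sam} = {Pat, Quinn}
So ⟦white black engineer who Vic knew⟧ = {Pat, Quinn}.

{Pat, Quinn}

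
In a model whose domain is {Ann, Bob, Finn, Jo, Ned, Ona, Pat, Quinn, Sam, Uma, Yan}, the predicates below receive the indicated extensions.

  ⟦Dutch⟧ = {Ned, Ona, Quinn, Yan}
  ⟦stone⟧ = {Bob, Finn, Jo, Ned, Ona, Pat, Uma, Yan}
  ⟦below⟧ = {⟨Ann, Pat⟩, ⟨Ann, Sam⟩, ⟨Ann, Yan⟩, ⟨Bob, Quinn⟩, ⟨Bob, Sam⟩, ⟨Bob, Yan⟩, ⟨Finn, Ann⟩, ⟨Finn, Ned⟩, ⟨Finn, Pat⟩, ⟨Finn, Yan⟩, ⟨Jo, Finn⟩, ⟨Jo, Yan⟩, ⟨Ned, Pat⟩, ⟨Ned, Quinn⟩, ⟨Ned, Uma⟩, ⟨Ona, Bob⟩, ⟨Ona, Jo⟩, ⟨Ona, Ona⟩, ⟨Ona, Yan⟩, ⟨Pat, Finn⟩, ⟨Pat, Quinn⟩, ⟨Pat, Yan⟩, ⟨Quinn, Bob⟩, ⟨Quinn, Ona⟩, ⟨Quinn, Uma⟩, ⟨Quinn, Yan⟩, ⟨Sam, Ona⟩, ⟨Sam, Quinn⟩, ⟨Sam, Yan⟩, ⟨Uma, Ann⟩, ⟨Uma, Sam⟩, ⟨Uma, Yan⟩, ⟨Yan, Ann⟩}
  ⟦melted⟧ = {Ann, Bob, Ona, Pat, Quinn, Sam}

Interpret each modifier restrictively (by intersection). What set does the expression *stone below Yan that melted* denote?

⟦below Yan⟧ = {x : ⟨x, Yan⟩ ∈ ⟦below⟧} = {Ann, Bob, Finn, Jo, Ona, Pat, Quinn, Sam, Uma}
⟦that melted⟧ = ⟦melted⟧ = {Ann, Bob, Ona, Pat, Quinn, Sam}
⟦stone⟧ = {Bob, Finn, Jo, Ned, Ona, Pat, Uma, Yan}
… ∩ ⟦below Yan⟧ = {Bob, Finn, Jo, Ned, Ona, Pat, Uma, Yan} ∩ {Ann, Bob, Finn, Jo, Ona, Pat, Quinn, Sam, Uma} = {Bob, Finn, Jo, Ona, Pat, Uma}
… ∩ ⟦that melted⟧ = {Bob, Finn, Jo, Ona, Pat, Uma} ∩ {Ann, Bob, Ona, Pat, Quinn, Sam} = {Bob, Ona, Pat}
So ⟦stone below Yan that melted⟧ = {Bob, Ona, Pat}.

{Bob, Ona, Pat}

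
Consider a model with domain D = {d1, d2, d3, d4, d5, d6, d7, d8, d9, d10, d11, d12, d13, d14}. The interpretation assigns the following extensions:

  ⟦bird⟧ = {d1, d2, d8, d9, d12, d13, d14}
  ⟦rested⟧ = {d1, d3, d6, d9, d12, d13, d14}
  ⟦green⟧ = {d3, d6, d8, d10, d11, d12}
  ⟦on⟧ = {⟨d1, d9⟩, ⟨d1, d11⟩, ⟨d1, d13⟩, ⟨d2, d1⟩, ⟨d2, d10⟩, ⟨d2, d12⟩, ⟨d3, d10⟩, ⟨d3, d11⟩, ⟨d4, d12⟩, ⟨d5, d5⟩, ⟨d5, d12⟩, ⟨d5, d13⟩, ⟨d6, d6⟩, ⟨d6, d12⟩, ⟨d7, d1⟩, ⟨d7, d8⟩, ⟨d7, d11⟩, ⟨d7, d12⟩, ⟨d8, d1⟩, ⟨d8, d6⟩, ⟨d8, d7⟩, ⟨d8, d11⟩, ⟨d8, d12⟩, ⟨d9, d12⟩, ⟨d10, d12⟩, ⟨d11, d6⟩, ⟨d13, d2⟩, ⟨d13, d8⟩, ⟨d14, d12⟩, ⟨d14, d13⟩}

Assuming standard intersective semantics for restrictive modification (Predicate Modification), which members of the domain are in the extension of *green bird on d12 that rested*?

∅

⟦on d12⟧ = {x : ⟨x, d12⟩ ∈ ⟦on⟧} = {d2, d4, d5, d6, d7, d8, d9, d10, d14}
⟦that rested⟧ = ⟦rested⟧ = {d1, d3, d6, d9, d12, d13, d14}
⟦bird⟧ = {d1, d2, d8, d9, d12, d13, d14}
… ∩ ⟦on d12⟧ = {d1, d2, d8, d9, d12, d13, d14} ∩ {d2, d4, d5, d6, d7, d8, d9, d10, d14} = {d2, d8, d9, d14}
… ∩ ⟦that rested⟧ = {d2, d8, d9, d14} ∩ {d1, d3, d6, d9, d12, d13, d14} = {d9, d14}
… ∩ ⟦green⟧ = {d9, d14} ∩ {d3, d6, d8, d10, d11, d12} = ∅
So ⟦green bird on d12 that rested⟧ = ∅.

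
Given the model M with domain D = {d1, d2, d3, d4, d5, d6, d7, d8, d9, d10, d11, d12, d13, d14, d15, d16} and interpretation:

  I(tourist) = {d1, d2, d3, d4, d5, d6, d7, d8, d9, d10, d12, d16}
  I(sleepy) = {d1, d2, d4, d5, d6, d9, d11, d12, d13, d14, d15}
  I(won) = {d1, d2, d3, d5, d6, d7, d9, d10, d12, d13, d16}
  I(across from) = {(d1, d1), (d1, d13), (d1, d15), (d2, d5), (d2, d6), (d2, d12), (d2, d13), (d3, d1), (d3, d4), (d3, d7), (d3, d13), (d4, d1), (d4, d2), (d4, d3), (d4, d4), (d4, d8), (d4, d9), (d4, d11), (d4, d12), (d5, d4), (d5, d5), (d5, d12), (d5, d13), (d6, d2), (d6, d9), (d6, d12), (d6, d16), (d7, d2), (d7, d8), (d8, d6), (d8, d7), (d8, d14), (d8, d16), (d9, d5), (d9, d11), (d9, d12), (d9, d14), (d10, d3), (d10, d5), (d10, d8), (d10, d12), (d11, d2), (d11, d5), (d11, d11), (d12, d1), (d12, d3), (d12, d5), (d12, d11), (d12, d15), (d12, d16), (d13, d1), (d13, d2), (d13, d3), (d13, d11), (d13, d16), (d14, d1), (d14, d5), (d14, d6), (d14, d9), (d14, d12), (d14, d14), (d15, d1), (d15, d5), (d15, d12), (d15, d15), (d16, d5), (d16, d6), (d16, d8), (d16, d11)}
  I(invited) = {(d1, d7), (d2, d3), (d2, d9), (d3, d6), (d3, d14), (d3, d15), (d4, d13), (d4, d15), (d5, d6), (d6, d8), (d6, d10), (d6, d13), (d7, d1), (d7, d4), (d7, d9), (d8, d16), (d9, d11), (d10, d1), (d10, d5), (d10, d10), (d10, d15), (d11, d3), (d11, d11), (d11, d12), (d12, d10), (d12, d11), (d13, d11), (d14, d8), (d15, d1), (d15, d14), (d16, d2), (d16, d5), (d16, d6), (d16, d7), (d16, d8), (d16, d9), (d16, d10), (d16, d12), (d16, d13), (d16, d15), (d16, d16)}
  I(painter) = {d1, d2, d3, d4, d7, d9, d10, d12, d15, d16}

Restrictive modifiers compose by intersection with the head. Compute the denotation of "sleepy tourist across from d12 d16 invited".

⟦across from d12⟧ = {x : ⟨x, d12⟩ ∈ ⟦across from⟧} = {d2, d4, d5, d6, d9, d10, d14, d15}
⟦d16 invited⟧ = {x : ⟨d16, x⟩ ∈ ⟦invited⟧} = {d2, d5, d6, d7, d8, d9, d10, d12, d13, d15, d16}
⟦tourist⟧ = {d1, d2, d3, d4, d5, d6, d7, d8, d9, d10, d12, d16}
… ∩ ⟦across from d12⟧ = {d1, d2, d3, d4, d5, d6, d7, d8, d9, d10, d12, d16} ∩ {d2, d4, d5, d6, d9, d10, d14, d15} = {d2, d4, d5, d6, d9, d10}
… ∩ ⟦d16 invited⟧ = {d2, d4, d5, d6, d9, d10} ∩ {d2, d5, d6, d7, d8, d9, d10, d12, d13, d15, d16} = {d2, d5, d6, d9, d10}
… ∩ ⟦sleepy⟧ = {d2, d5, d6, d9, d10} ∩ {d1, d2, d4, d5, d6, d9, d11, d12, d13, d14, d15} = {d2, d5, d6, d9}
So ⟦sleepy tourist across from d12 d16 invited⟧ = {d2, d5, d6, d9}.

{d2, d5, d6, d9}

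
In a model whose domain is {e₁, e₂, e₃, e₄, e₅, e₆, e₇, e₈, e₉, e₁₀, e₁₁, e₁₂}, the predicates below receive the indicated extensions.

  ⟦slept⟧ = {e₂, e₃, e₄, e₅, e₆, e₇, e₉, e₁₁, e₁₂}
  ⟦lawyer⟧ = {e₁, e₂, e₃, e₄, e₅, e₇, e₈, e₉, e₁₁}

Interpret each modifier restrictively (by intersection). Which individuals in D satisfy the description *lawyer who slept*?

{e₂, e₃, e₄, e₅, e₇, e₉, e₁₁}

⟦who slept⟧ = ⟦slept⟧ = {e₂, e₃, e₄, e₅, e₆, e₇, e₉, e₁₁, e₁₂}
⟦lawyer⟧ = {e₁, e₂, e₃, e₄, e₅, e₇, e₈, e₉, e₁₁}
… ∩ ⟦who slept⟧ = {e₁, e₂, e₃, e₄, e₅, e₇, e₈, e₉, e₁₁} ∩ {e₂, e₃, e₄, e₅, e₆, e₇, e₉, e₁₁, e₁₂} = {e₂, e₃, e₄, e₅, e₇, e₉, e₁₁}
So ⟦lawyer who slept⟧ = {e₂, e₃, e₄, e₅, e₇, e₉, e₁₁}.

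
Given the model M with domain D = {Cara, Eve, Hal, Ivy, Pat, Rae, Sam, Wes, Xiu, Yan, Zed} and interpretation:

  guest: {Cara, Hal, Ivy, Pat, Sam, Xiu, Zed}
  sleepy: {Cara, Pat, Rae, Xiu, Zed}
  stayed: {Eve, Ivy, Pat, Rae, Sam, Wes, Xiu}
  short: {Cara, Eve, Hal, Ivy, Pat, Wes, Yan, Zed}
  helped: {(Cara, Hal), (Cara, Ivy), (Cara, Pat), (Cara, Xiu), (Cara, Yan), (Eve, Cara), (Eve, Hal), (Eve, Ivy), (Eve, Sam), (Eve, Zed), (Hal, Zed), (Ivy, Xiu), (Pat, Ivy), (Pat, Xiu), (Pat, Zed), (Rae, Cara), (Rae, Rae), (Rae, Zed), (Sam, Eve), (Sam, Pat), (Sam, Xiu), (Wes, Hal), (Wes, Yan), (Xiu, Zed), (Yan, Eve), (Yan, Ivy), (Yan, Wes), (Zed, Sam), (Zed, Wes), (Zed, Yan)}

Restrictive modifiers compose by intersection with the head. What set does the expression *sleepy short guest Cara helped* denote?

{Pat}

⟦Cara helped⟧ = {x : ⟨Cara, x⟩ ∈ ⟦helped⟧} = {Hal, Ivy, Pat, Xiu, Yan}
⟦guest⟧ = {Cara, Hal, Ivy, Pat, Sam, Xiu, Zed}
… ∩ ⟦Cara helped⟧ = {Cara, Hal, Ivy, Pat, Sam, Xiu, Zed} ∩ {Hal, Ivy, Pat, Xiu, Yan} = {Hal, Ivy, Pat, Xiu}
… ∩ ⟦sleepy⟧ = {Hal, Ivy, Pat, Xiu} ∩ {Cara, Pat, Rae, Xiu, Zed} = {Pat, Xiu}
… ∩ ⟦short⟧ = {Pat, Xiu} ∩ {Cara, Eve, Hal, Ivy, Pat, Wes, Yan, Zed} = {Pat}
So ⟦sleepy short guest Cara helped⟧ = {Pat}.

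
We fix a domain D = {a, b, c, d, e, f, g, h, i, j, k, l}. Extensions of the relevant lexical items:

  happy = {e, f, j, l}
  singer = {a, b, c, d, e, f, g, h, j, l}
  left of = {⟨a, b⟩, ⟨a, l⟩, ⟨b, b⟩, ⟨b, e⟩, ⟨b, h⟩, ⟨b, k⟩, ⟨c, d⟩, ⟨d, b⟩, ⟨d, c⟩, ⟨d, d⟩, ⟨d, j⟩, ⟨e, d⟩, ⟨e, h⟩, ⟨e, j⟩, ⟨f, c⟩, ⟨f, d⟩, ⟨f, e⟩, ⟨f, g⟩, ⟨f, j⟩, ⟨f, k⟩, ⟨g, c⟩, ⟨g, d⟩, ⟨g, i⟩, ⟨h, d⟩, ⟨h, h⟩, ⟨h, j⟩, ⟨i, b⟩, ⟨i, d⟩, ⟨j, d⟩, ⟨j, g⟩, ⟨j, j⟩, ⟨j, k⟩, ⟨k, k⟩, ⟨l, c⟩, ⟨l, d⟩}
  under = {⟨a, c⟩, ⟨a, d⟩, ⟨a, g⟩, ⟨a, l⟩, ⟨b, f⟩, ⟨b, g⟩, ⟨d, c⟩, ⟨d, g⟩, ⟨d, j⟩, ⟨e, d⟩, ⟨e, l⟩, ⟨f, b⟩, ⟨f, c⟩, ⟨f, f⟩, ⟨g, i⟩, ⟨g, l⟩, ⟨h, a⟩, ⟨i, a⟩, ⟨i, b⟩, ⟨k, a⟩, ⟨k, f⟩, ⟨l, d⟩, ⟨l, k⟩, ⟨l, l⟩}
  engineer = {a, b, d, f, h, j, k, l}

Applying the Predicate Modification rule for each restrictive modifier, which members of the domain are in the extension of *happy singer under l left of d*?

{e, l}

⟦under l⟧ = {x : ⟨x, l⟩ ∈ ⟦under⟧} = {a, e, g, l}
⟦left of d⟧ = {x : ⟨x, d⟩ ∈ ⟦left of⟧} = {c, d, e, f, g, h, i, j, l}
⟦singer⟧ = {a, b, c, d, e, f, g, h, j, l}
… ∩ ⟦under l⟧ = {a, b, c, d, e, f, g, h, j, l} ∩ {a, e, g, l} = {a, e, g, l}
… ∩ ⟦left of d⟧ = {a, e, g, l} ∩ {c, d, e, f, g, h, i, j, l} = {e, g, l}
… ∩ ⟦happy⟧ = {e, g, l} ∩ {e, f, j, l} = {e, l}
So ⟦happy singer under l left of d⟧ = {e, l}.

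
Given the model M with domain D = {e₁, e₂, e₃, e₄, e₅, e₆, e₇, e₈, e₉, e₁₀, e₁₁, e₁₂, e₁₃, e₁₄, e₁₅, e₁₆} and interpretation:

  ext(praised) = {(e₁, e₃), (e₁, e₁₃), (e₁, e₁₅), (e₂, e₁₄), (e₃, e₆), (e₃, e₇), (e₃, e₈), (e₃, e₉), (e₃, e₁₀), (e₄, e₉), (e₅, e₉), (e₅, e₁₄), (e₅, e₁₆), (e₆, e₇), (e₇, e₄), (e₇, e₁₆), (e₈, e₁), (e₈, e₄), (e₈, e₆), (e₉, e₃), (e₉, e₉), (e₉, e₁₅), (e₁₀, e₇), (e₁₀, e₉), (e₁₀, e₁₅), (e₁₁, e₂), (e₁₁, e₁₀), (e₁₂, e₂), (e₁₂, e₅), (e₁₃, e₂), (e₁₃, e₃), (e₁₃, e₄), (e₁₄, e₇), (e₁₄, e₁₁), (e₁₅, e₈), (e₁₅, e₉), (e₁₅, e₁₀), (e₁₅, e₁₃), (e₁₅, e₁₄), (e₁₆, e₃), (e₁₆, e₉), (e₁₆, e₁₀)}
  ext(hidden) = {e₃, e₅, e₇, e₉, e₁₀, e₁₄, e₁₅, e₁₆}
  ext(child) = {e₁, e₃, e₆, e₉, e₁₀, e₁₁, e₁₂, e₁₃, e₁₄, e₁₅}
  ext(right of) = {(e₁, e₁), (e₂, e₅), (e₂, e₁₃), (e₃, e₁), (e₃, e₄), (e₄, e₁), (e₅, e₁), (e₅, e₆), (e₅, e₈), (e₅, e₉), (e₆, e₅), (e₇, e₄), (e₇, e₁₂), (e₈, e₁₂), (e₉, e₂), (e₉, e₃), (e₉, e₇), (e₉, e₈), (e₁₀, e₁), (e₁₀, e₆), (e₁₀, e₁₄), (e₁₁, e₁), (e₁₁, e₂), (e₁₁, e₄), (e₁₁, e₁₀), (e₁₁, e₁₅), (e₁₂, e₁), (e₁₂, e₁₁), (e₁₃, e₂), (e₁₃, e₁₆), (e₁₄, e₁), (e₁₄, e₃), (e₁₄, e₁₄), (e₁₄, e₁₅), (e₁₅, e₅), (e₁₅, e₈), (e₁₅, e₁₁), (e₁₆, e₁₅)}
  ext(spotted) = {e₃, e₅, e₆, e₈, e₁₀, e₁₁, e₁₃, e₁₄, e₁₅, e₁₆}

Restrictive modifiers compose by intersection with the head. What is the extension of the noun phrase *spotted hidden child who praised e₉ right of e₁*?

⟦who praised e₉⟧ = {x : ⟨x, e₉⟩ ∈ ⟦praised⟧} = {e₃, e₄, e₅, e₉, e₁₀, e₁₅, e₁₆}
⟦right of e₁⟧ = {x : ⟨x, e₁⟩ ∈ ⟦right of⟧} = {e₁, e₃, e₄, e₅, e₁₀, e₁₁, e₁₂, e₁₄}
⟦child⟧ = {e₁, e₃, e₆, e₉, e₁₀, e₁₁, e₁₂, e₁₃, e₁₄, e₁₅}
… ∩ ⟦who praised e₉⟧ = {e₁, e₃, e₆, e₉, e₁₀, e₁₁, e₁₂, e₁₃, e₁₄, e₁₅} ∩ {e₃, e₄, e₅, e₉, e₁₀, e₁₅, e₁₆} = {e₃, e₉, e₁₀, e₁₅}
… ∩ ⟦right of e₁⟧ = {e₃, e₉, e₁₀, e₁₅} ∩ {e₁, e₃, e₄, e₅, e₁₀, e₁₁, e₁₂, e₁₄} = {e₃, e₁₀}
… ∩ ⟦spotted⟧ = {e₃, e₁₀} ∩ {e₃, e₅, e₆, e₈, e₁₀, e₁₁, e₁₃, e₁₄, e₁₅, e₁₆} = {e₃, e₁₀}
… ∩ ⟦hidden⟧ = {e₃, e₁₀} ∩ {e₃, e₅, e₇, e₉, e₁₀, e₁₄, e₁₅, e₁₆} = {e₃, e₁₀}
So ⟦spotted hidden child who praised e₉ right of e₁⟧ = {e₃, e₁₀}.

{e₃, e₁₀}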